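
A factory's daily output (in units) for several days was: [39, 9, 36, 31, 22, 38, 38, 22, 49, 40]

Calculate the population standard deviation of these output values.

11.0381

Step 1: Compute the mean: 32.4
Step 2: Sum of squared deviations from the mean: 1218.4
Step 3: Population variance = 1218.4 / 10 = 121.84
Step 4: Standard deviation = sqrt(121.84) = 11.0381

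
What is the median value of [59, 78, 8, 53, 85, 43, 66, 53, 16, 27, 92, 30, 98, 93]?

56

Step 1: Sort the data in ascending order: [8, 16, 27, 30, 43, 53, 53, 59, 66, 78, 85, 92, 93, 98]
Step 2: The number of values is n = 14.
Step 3: Since n is even, the median is the average of positions 7 and 8:
  Median = (53 + 59) / 2 = 56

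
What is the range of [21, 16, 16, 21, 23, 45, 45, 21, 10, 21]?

35

Step 1: Identify the maximum value: max = 45
Step 2: Identify the minimum value: min = 10
Step 3: Range = max - min = 45 - 10 = 35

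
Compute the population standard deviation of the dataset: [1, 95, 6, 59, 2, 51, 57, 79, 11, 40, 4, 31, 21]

30.015

Step 1: Compute the mean: 35.1538
Step 2: Sum of squared deviations from the mean: 11711.6923
Step 3: Population variance = 11711.6923 / 13 = 900.8994
Step 4: Standard deviation = sqrt(900.8994) = 30.015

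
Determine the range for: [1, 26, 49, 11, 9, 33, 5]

48

Step 1: Identify the maximum value: max = 49
Step 2: Identify the minimum value: min = 1
Step 3: Range = max - min = 49 - 1 = 48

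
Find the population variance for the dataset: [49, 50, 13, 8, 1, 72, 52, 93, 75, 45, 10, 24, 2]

863.8462

Step 1: Compute the mean: (49 + 50 + 13 + 8 + 1 + 72 + 52 + 93 + 75 + 45 + 10 + 24 + 2) / 13 = 38
Step 2: Compute squared deviations from the mean:
  (49 - 38)^2 = 121
  (50 - 38)^2 = 144
  (13 - 38)^2 = 625
  (8 - 38)^2 = 900
  (1 - 38)^2 = 1369
  (72 - 38)^2 = 1156
  (52 - 38)^2 = 196
  (93 - 38)^2 = 3025
  (75 - 38)^2 = 1369
  (45 - 38)^2 = 49
  (10 - 38)^2 = 784
  (24 - 38)^2 = 196
  (2 - 38)^2 = 1296
Step 3: Sum of squared deviations = 11230
Step 4: Population variance = 11230 / 13 = 863.8462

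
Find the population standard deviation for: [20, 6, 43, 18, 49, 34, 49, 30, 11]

15.191

Step 1: Compute the mean: 28.8889
Step 2: Sum of squared deviations from the mean: 2076.8889
Step 3: Population variance = 2076.8889 / 9 = 230.7654
Step 4: Standard deviation = sqrt(230.7654) = 15.191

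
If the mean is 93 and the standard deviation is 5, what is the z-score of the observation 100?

1.4

Step 1: Recall the z-score formula: z = (x - mu) / sigma
Step 2: Substitute values: z = (100 - 93) / 5
Step 3: z = 7 / 5 = 1.4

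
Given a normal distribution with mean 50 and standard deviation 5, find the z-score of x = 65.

3

Step 1: Recall the z-score formula: z = (x - mu) / sigma
Step 2: Substitute values: z = (65 - 50) / 5
Step 3: z = 15 / 5 = 3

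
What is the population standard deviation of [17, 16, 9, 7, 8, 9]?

3.9581

Step 1: Compute the mean: 11
Step 2: Sum of squared deviations from the mean: 94
Step 3: Population variance = 94 / 6 = 15.6667
Step 4: Standard deviation = sqrt(15.6667) = 3.9581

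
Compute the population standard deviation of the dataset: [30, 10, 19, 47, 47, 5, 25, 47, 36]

15.1739

Step 1: Compute the mean: 29.5556
Step 2: Sum of squared deviations from the mean: 2072.2222
Step 3: Population variance = 2072.2222 / 9 = 230.2469
Step 4: Standard deviation = sqrt(230.2469) = 15.1739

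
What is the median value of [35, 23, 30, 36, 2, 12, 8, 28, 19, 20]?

21.5

Step 1: Sort the data in ascending order: [2, 8, 12, 19, 20, 23, 28, 30, 35, 36]
Step 2: The number of values is n = 10.
Step 3: Since n is even, the median is the average of positions 5 and 6:
  Median = (20 + 23) / 2 = 21.5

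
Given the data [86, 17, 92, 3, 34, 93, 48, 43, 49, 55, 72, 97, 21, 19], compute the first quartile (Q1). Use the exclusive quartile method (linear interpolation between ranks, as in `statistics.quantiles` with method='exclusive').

20.5

Step 1: Sort the data: [3, 17, 19, 21, 34, 43, 48, 49, 55, 72, 86, 92, 93, 97]
Step 2: n = 14
Step 3: Using the exclusive quartile method:
  Q1 = 20.5
  Q2 (median) = 48.5
  Q3 = 87.5
  IQR = Q3 - Q1 = 87.5 - 20.5 = 67
Step 4: Q1 = 20.5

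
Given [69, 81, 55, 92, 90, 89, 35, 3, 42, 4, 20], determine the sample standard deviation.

34.1529

Step 1: Compute the mean: 52.7273
Step 2: Sum of squared deviations from the mean: 11664.1818
Step 3: Sample variance = 11664.1818 / 10 = 1166.4182
Step 4: Standard deviation = sqrt(1166.4182) = 34.1529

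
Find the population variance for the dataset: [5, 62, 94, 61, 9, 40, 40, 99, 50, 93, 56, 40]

857.7431

Step 1: Compute the mean: (5 + 62 + 94 + 61 + 9 + 40 + 40 + 99 + 50 + 93 + 56 + 40) / 12 = 54.0833
Step 2: Compute squared deviations from the mean:
  (5 - 54.0833)^2 = 2409.1736
  (62 - 54.0833)^2 = 62.6736
  (94 - 54.0833)^2 = 1593.3403
  (61 - 54.0833)^2 = 47.8403
  (9 - 54.0833)^2 = 2032.5069
  (40 - 54.0833)^2 = 198.3403
  (40 - 54.0833)^2 = 198.3403
  (99 - 54.0833)^2 = 2017.5069
  (50 - 54.0833)^2 = 16.6736
  (93 - 54.0833)^2 = 1514.5069
  (56 - 54.0833)^2 = 3.6736
  (40 - 54.0833)^2 = 198.3403
Step 3: Sum of squared deviations = 10292.9167
Step 4: Population variance = 10292.9167 / 12 = 857.7431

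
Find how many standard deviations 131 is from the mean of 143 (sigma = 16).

-0.75

Step 1: Recall the z-score formula: z = (x - mu) / sigma
Step 2: Substitute values: z = (131 - 143) / 16
Step 3: z = -12 / 16 = -0.75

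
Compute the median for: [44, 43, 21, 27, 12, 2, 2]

21

Step 1: Sort the data in ascending order: [2, 2, 12, 21, 27, 43, 44]
Step 2: The number of values is n = 7.
Step 3: Since n is odd, the median is the middle value at position 4: 21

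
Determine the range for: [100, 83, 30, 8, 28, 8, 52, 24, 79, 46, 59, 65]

92

Step 1: Identify the maximum value: max = 100
Step 2: Identify the minimum value: min = 8
Step 3: Range = max - min = 100 - 8 = 92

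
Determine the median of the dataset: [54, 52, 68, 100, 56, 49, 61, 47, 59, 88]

57.5

Step 1: Sort the data in ascending order: [47, 49, 52, 54, 56, 59, 61, 68, 88, 100]
Step 2: The number of values is n = 10.
Step 3: Since n is even, the median is the average of positions 5 and 6:
  Median = (56 + 59) / 2 = 57.5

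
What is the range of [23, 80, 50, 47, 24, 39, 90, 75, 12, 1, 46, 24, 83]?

89

Step 1: Identify the maximum value: max = 90
Step 2: Identify the minimum value: min = 1
Step 3: Range = max - min = 90 - 1 = 89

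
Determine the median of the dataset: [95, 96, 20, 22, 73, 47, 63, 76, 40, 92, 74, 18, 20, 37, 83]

63

Step 1: Sort the data in ascending order: [18, 20, 20, 22, 37, 40, 47, 63, 73, 74, 76, 83, 92, 95, 96]
Step 2: The number of values is n = 15.
Step 3: Since n is odd, the median is the middle value at position 8: 63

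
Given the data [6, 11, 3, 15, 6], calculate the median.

6

Step 1: Sort the data in ascending order: [3, 6, 6, 11, 15]
Step 2: The number of values is n = 5.
Step 3: Since n is odd, the median is the middle value at position 3: 6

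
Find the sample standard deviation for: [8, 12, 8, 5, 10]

2.6077

Step 1: Compute the mean: 8.6
Step 2: Sum of squared deviations from the mean: 27.2
Step 3: Sample variance = 27.2 / 4 = 6.8
Step 4: Standard deviation = sqrt(6.8) = 2.6077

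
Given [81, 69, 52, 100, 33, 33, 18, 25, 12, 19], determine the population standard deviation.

28.4984

Step 1: Compute the mean: 44.2
Step 2: Sum of squared deviations from the mean: 8121.6
Step 3: Population variance = 8121.6 / 10 = 812.16
Step 4: Standard deviation = sqrt(812.16) = 28.4984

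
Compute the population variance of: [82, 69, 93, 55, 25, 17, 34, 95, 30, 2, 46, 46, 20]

830.0237

Step 1: Compute the mean: (82 + 69 + 93 + 55 + 25 + 17 + 34 + 95 + 30 + 2 + 46 + 46 + 20) / 13 = 47.2308
Step 2: Compute squared deviations from the mean:
  (82 - 47.2308)^2 = 1208.8994
  (69 - 47.2308)^2 = 473.8994
  (93 - 47.2308)^2 = 2094.8225
  (55 - 47.2308)^2 = 60.3609
  (25 - 47.2308)^2 = 494.2071
  (17 - 47.2308)^2 = 913.8994
  (34 - 47.2308)^2 = 175.0533
  (95 - 47.2308)^2 = 2281.8994
  (30 - 47.2308)^2 = 296.8994
  (2 - 47.2308)^2 = 2045.8225
  (46 - 47.2308)^2 = 1.5148
  (46 - 47.2308)^2 = 1.5148
  (20 - 47.2308)^2 = 741.5148
Step 3: Sum of squared deviations = 10790.3077
Step 4: Population variance = 10790.3077 / 13 = 830.0237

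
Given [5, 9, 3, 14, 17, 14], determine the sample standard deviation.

5.5737

Step 1: Compute the mean: 10.3333
Step 2: Sum of squared deviations from the mean: 155.3333
Step 3: Sample variance = 155.3333 / 5 = 31.0667
Step 4: Standard deviation = sqrt(31.0667) = 5.5737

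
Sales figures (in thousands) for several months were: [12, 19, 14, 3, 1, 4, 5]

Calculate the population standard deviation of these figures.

6.227

Step 1: Compute the mean: 8.2857
Step 2: Sum of squared deviations from the mean: 271.4286
Step 3: Population variance = 271.4286 / 7 = 38.7755
Step 4: Standard deviation = sqrt(38.7755) = 6.227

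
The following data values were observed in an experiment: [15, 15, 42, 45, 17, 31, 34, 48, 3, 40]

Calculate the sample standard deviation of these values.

15.4488

Step 1: Compute the mean: 29
Step 2: Sum of squared deviations from the mean: 2148
Step 3: Sample variance = 2148 / 9 = 238.6667
Step 4: Standard deviation = sqrt(238.6667) = 15.4488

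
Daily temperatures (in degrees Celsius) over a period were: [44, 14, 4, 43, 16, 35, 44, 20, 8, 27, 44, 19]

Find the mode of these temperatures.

44

Step 1: Count the frequency of each value:
  4: appears 1 time(s)
  8: appears 1 time(s)
  14: appears 1 time(s)
  16: appears 1 time(s)
  19: appears 1 time(s)
  20: appears 1 time(s)
  27: appears 1 time(s)
  35: appears 1 time(s)
  43: appears 1 time(s)
  44: appears 3 time(s)
Step 2: The value 44 appears most frequently (3 times).
Step 3: Mode = 44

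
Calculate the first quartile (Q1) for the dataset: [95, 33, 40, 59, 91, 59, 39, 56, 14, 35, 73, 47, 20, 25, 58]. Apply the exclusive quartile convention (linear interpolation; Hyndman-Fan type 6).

33

Step 1: Sort the data: [14, 20, 25, 33, 35, 39, 40, 47, 56, 58, 59, 59, 73, 91, 95]
Step 2: n = 15
Step 3: Using the exclusive quartile method:
  Q1 = 33
  Q2 (median) = 47
  Q3 = 59
  IQR = Q3 - Q1 = 59 - 33 = 26
Step 4: Q1 = 33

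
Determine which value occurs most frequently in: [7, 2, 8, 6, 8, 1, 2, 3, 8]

8

Step 1: Count the frequency of each value:
  1: appears 1 time(s)
  2: appears 2 time(s)
  3: appears 1 time(s)
  6: appears 1 time(s)
  7: appears 1 time(s)
  8: appears 3 time(s)
Step 2: The value 8 appears most frequently (3 times).
Step 3: Mode = 8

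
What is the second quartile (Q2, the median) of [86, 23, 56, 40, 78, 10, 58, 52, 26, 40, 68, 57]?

54

Step 1: Sort the data: [10, 23, 26, 40, 40, 52, 56, 57, 58, 68, 78, 86]
Step 2: n = 12
Step 3: Q2 is the median. Since n is even, it is the average of the values at positions 6 and 7:
  Q2 = (52 + 56) / 2 = 54
Step 4: Q2 = 54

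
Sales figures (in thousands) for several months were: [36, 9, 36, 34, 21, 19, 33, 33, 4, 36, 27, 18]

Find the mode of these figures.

36

Step 1: Count the frequency of each value:
  4: appears 1 time(s)
  9: appears 1 time(s)
  18: appears 1 time(s)
  19: appears 1 time(s)
  21: appears 1 time(s)
  27: appears 1 time(s)
  33: appears 2 time(s)
  34: appears 1 time(s)
  36: appears 3 time(s)
Step 2: The value 36 appears most frequently (3 times).
Step 3: Mode = 36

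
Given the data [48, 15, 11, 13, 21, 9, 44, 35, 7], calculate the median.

15

Step 1: Sort the data in ascending order: [7, 9, 11, 13, 15, 21, 35, 44, 48]
Step 2: The number of values is n = 9.
Step 3: Since n is odd, the median is the middle value at position 5: 15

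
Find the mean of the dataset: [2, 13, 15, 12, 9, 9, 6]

9.4286

Step 1: Sum all values: 2 + 13 + 15 + 12 + 9 + 9 + 6 = 66
Step 2: Count the number of values: n = 7
Step 3: Mean = sum / n = 66 / 7 = 9.4286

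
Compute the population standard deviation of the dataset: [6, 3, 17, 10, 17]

5.678

Step 1: Compute the mean: 10.6
Step 2: Sum of squared deviations from the mean: 161.2
Step 3: Population variance = 161.2 / 5 = 32.24
Step 4: Standard deviation = sqrt(32.24) = 5.678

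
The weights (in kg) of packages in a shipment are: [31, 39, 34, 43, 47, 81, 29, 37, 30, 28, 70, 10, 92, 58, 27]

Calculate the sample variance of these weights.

501.3524

Step 1: Compute the mean: (31 + 39 + 34 + 43 + 47 + 81 + 29 + 37 + 30 + 28 + 70 + 10 + 92 + 58 + 27) / 15 = 43.7333
Step 2: Compute squared deviations from the mean:
  (31 - 43.7333)^2 = 162.1378
  (39 - 43.7333)^2 = 22.4044
  (34 - 43.7333)^2 = 94.7378
  (43 - 43.7333)^2 = 0.5378
  (47 - 43.7333)^2 = 10.6711
  (81 - 43.7333)^2 = 1388.8044
  (29 - 43.7333)^2 = 217.0711
  (37 - 43.7333)^2 = 45.3378
  (30 - 43.7333)^2 = 188.6044
  (28 - 43.7333)^2 = 247.5378
  (70 - 43.7333)^2 = 689.9378
  (10 - 43.7333)^2 = 1137.9378
  (92 - 43.7333)^2 = 2329.6711
  (58 - 43.7333)^2 = 203.5378
  (27 - 43.7333)^2 = 280.0044
Step 3: Sum of squared deviations = 7018.9333
Step 4: Sample variance = 7018.9333 / 14 = 501.3524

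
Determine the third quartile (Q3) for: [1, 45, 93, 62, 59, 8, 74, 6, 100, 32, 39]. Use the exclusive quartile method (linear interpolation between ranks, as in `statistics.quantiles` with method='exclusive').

74

Step 1: Sort the data: [1, 6, 8, 32, 39, 45, 59, 62, 74, 93, 100]
Step 2: n = 11
Step 3: Using the exclusive quartile method:
  Q1 = 8
  Q2 (median) = 45
  Q3 = 74
  IQR = Q3 - Q1 = 74 - 8 = 66
Step 4: Q3 = 74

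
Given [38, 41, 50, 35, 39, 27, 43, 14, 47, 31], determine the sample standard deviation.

10.5013

Step 1: Compute the mean: 36.5
Step 2: Sum of squared deviations from the mean: 992.5
Step 3: Sample variance = 992.5 / 9 = 110.2778
Step 4: Standard deviation = sqrt(110.2778) = 10.5013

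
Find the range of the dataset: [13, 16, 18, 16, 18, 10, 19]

9

Step 1: Identify the maximum value: max = 19
Step 2: Identify the minimum value: min = 10
Step 3: Range = max - min = 19 - 10 = 9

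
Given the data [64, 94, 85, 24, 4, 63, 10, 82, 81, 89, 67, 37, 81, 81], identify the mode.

81

Step 1: Count the frequency of each value:
  4: appears 1 time(s)
  10: appears 1 time(s)
  24: appears 1 time(s)
  37: appears 1 time(s)
  63: appears 1 time(s)
  64: appears 1 time(s)
  67: appears 1 time(s)
  81: appears 3 time(s)
  82: appears 1 time(s)
  85: appears 1 time(s)
  89: appears 1 time(s)
  94: appears 1 time(s)
Step 2: The value 81 appears most frequently (3 times).
Step 3: Mode = 81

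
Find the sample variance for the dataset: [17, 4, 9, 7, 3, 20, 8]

41.2381

Step 1: Compute the mean: (17 + 4 + 9 + 7 + 3 + 20 + 8) / 7 = 9.7143
Step 2: Compute squared deviations from the mean:
  (17 - 9.7143)^2 = 53.0816
  (4 - 9.7143)^2 = 32.6531
  (9 - 9.7143)^2 = 0.5102
  (7 - 9.7143)^2 = 7.3673
  (3 - 9.7143)^2 = 45.0816
  (20 - 9.7143)^2 = 105.7959
  (8 - 9.7143)^2 = 2.9388
Step 3: Sum of squared deviations = 247.4286
Step 4: Sample variance = 247.4286 / 6 = 41.2381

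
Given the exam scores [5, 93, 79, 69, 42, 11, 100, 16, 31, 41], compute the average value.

48.7

Step 1: Sum all values: 5 + 93 + 79 + 69 + 42 + 11 + 100 + 16 + 31 + 41 = 487
Step 2: Count the number of values: n = 10
Step 3: Mean = sum / n = 487 / 10 = 48.7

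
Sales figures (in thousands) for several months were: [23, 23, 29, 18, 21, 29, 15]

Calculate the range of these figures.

14

Step 1: Identify the maximum value: max = 29
Step 2: Identify the minimum value: min = 15
Step 3: Range = max - min = 29 - 15 = 14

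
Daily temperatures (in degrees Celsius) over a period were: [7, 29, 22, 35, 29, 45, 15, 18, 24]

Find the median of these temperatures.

24

Step 1: Sort the data in ascending order: [7, 15, 18, 22, 24, 29, 29, 35, 45]
Step 2: The number of values is n = 9.
Step 3: Since n is odd, the median is the middle value at position 5: 24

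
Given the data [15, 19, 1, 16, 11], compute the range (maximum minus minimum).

18

Step 1: Identify the maximum value: max = 19
Step 2: Identify the minimum value: min = 1
Step 3: Range = max - min = 19 - 1 = 18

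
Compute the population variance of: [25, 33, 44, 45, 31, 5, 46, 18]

184.3594

Step 1: Compute the mean: (25 + 33 + 44 + 45 + 31 + 5 + 46 + 18) / 8 = 30.875
Step 2: Compute squared deviations from the mean:
  (25 - 30.875)^2 = 34.5156
  (33 - 30.875)^2 = 4.5156
  (44 - 30.875)^2 = 172.2656
  (45 - 30.875)^2 = 199.5156
  (31 - 30.875)^2 = 0.0156
  (5 - 30.875)^2 = 669.5156
  (46 - 30.875)^2 = 228.7656
  (18 - 30.875)^2 = 165.7656
Step 3: Sum of squared deviations = 1474.875
Step 4: Population variance = 1474.875 / 8 = 184.3594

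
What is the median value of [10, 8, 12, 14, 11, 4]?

10.5

Step 1: Sort the data in ascending order: [4, 8, 10, 11, 12, 14]
Step 2: The number of values is n = 6.
Step 3: Since n is even, the median is the average of positions 3 and 4:
  Median = (10 + 11) / 2 = 10.5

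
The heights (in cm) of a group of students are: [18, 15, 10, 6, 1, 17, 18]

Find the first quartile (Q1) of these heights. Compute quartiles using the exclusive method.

6

Step 1: Sort the data: [1, 6, 10, 15, 17, 18, 18]
Step 2: n = 7
Step 3: Using the exclusive quartile method:
  Q1 = 6
  Q2 (median) = 15
  Q3 = 18
  IQR = Q3 - Q1 = 18 - 6 = 12
Step 4: Q1 = 6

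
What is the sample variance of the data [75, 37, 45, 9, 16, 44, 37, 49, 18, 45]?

372.0556

Step 1: Compute the mean: (75 + 37 + 45 + 9 + 16 + 44 + 37 + 49 + 18 + 45) / 10 = 37.5
Step 2: Compute squared deviations from the mean:
  (75 - 37.5)^2 = 1406.25
  (37 - 37.5)^2 = 0.25
  (45 - 37.5)^2 = 56.25
  (9 - 37.5)^2 = 812.25
  (16 - 37.5)^2 = 462.25
  (44 - 37.5)^2 = 42.25
  (37 - 37.5)^2 = 0.25
  (49 - 37.5)^2 = 132.25
  (18 - 37.5)^2 = 380.25
  (45 - 37.5)^2 = 56.25
Step 3: Sum of squared deviations = 3348.5
Step 4: Sample variance = 3348.5 / 9 = 372.0556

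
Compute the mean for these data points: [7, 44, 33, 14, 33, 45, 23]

28.4286

Step 1: Sum all values: 7 + 44 + 33 + 14 + 33 + 45 + 23 = 199
Step 2: Count the number of values: n = 7
Step 3: Mean = sum / n = 199 / 7 = 28.4286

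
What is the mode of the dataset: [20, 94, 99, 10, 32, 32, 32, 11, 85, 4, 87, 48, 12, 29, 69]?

32

Step 1: Count the frequency of each value:
  4: appears 1 time(s)
  10: appears 1 time(s)
  11: appears 1 time(s)
  12: appears 1 time(s)
  20: appears 1 time(s)
  29: appears 1 time(s)
  32: appears 3 time(s)
  48: appears 1 time(s)
  69: appears 1 time(s)
  85: appears 1 time(s)
  87: appears 1 time(s)
  94: appears 1 time(s)
  99: appears 1 time(s)
Step 2: The value 32 appears most frequently (3 times).
Step 3: Mode = 32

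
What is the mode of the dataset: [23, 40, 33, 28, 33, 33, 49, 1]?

33

Step 1: Count the frequency of each value:
  1: appears 1 time(s)
  23: appears 1 time(s)
  28: appears 1 time(s)
  33: appears 3 time(s)
  40: appears 1 time(s)
  49: appears 1 time(s)
Step 2: The value 33 appears most frequently (3 times).
Step 3: Mode = 33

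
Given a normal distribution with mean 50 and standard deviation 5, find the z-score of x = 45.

-1

Step 1: Recall the z-score formula: z = (x - mu) / sigma
Step 2: Substitute values: z = (45 - 50) / 5
Step 3: z = -5 / 5 = -1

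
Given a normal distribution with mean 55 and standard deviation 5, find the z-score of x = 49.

-1.2

Step 1: Recall the z-score formula: z = (x - mu) / sigma
Step 2: Substitute values: z = (49 - 55) / 5
Step 3: z = -6 / 5 = -1.2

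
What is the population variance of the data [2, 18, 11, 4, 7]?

32.24

Step 1: Compute the mean: (2 + 18 + 11 + 4 + 7) / 5 = 8.4
Step 2: Compute squared deviations from the mean:
  (2 - 8.4)^2 = 40.96
  (18 - 8.4)^2 = 92.16
  (11 - 8.4)^2 = 6.76
  (4 - 8.4)^2 = 19.36
  (7 - 8.4)^2 = 1.96
Step 3: Sum of squared deviations = 161.2
Step 4: Population variance = 161.2 / 5 = 32.24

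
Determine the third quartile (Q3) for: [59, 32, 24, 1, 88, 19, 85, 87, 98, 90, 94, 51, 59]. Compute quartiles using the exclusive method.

89

Step 1: Sort the data: [1, 19, 24, 32, 51, 59, 59, 85, 87, 88, 90, 94, 98]
Step 2: n = 13
Step 3: Using the exclusive quartile method:
  Q1 = 28
  Q2 (median) = 59
  Q3 = 89
  IQR = Q3 - Q1 = 89 - 28 = 61
Step 4: Q3 = 89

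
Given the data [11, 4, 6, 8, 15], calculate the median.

8

Step 1: Sort the data in ascending order: [4, 6, 8, 11, 15]
Step 2: The number of values is n = 5.
Step 3: Since n is odd, the median is the middle value at position 3: 8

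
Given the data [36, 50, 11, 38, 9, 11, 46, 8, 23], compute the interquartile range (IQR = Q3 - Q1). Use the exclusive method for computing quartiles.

32

Step 1: Sort the data: [8, 9, 11, 11, 23, 36, 38, 46, 50]
Step 2: n = 9
Step 3: Using the exclusive quartile method:
  Q1 = 10
  Q2 (median) = 23
  Q3 = 42
  IQR = Q3 - Q1 = 42 - 10 = 32
Step 4: IQR = 32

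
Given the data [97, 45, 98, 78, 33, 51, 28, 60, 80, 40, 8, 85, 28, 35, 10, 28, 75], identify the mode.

28

Step 1: Count the frequency of each value:
  8: appears 1 time(s)
  10: appears 1 time(s)
  28: appears 3 time(s)
  33: appears 1 time(s)
  35: appears 1 time(s)
  40: appears 1 time(s)
  45: appears 1 time(s)
  51: appears 1 time(s)
  60: appears 1 time(s)
  75: appears 1 time(s)
  78: appears 1 time(s)
  80: appears 1 time(s)
  85: appears 1 time(s)
  97: appears 1 time(s)
  98: appears 1 time(s)
Step 2: The value 28 appears most frequently (3 times).
Step 3: Mode = 28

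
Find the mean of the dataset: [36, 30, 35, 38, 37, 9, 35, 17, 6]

27

Step 1: Sum all values: 36 + 30 + 35 + 38 + 37 + 9 + 35 + 17 + 6 = 243
Step 2: Count the number of values: n = 9
Step 3: Mean = sum / n = 243 / 9 = 27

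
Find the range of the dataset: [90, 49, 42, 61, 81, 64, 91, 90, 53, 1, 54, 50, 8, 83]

90

Step 1: Identify the maximum value: max = 91
Step 2: Identify the minimum value: min = 1
Step 3: Range = max - min = 91 - 1 = 90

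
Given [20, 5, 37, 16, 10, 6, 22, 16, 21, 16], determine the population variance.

76.69

Step 1: Compute the mean: (20 + 5 + 37 + 16 + 10 + 6 + 22 + 16 + 21 + 16) / 10 = 16.9
Step 2: Compute squared deviations from the mean:
  (20 - 16.9)^2 = 9.61
  (5 - 16.9)^2 = 141.61
  (37 - 16.9)^2 = 404.01
  (16 - 16.9)^2 = 0.81
  (10 - 16.9)^2 = 47.61
  (6 - 16.9)^2 = 118.81
  (22 - 16.9)^2 = 26.01
  (16 - 16.9)^2 = 0.81
  (21 - 16.9)^2 = 16.81
  (16 - 16.9)^2 = 0.81
Step 3: Sum of squared deviations = 766.9
Step 4: Population variance = 766.9 / 10 = 76.69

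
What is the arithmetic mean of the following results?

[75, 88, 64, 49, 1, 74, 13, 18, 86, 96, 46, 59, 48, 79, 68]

57.6

Step 1: Sum all values: 75 + 88 + 64 + 49 + 1 + 74 + 13 + 18 + 86 + 96 + 46 + 59 + 48 + 79 + 68 = 864
Step 2: Count the number of values: n = 15
Step 3: Mean = sum / n = 864 / 15 = 57.6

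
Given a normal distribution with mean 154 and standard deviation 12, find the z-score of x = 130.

-2

Step 1: Recall the z-score formula: z = (x - mu) / sigma
Step 2: Substitute values: z = (130 - 154) / 12
Step 3: z = -24 / 12 = -2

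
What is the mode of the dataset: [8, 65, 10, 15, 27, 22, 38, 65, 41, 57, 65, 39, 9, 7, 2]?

65

Step 1: Count the frequency of each value:
  2: appears 1 time(s)
  7: appears 1 time(s)
  8: appears 1 time(s)
  9: appears 1 time(s)
  10: appears 1 time(s)
  15: appears 1 time(s)
  22: appears 1 time(s)
  27: appears 1 time(s)
  38: appears 1 time(s)
  39: appears 1 time(s)
  41: appears 1 time(s)
  57: appears 1 time(s)
  65: appears 3 time(s)
Step 2: The value 65 appears most frequently (3 times).
Step 3: Mode = 65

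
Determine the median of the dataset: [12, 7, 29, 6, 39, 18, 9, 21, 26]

18

Step 1: Sort the data in ascending order: [6, 7, 9, 12, 18, 21, 26, 29, 39]
Step 2: The number of values is n = 9.
Step 3: Since n is odd, the median is the middle value at position 5: 18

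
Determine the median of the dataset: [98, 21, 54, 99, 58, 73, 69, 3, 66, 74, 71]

69

Step 1: Sort the data in ascending order: [3, 21, 54, 58, 66, 69, 71, 73, 74, 98, 99]
Step 2: The number of values is n = 11.
Step 3: Since n is odd, the median is the middle value at position 6: 69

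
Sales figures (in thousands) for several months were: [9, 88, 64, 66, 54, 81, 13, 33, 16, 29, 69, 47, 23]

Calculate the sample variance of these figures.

720.7692

Step 1: Compute the mean: (9 + 88 + 64 + 66 + 54 + 81 + 13 + 33 + 16 + 29 + 69 + 47 + 23) / 13 = 45.5385
Step 2: Compute squared deviations from the mean:
  (9 - 45.5385)^2 = 1335.0592
  (88 - 45.5385)^2 = 1802.9822
  (64 - 45.5385)^2 = 340.8284
  (66 - 45.5385)^2 = 418.6746
  (54 - 45.5385)^2 = 71.5976
  (81 - 45.5385)^2 = 1257.5207
  (13 - 45.5385)^2 = 1058.7515
  (33 - 45.5385)^2 = 157.213
  (16 - 45.5385)^2 = 872.5207
  (29 - 45.5385)^2 = 273.5207
  (69 - 45.5385)^2 = 550.4438
  (47 - 45.5385)^2 = 2.1361
  (23 - 45.5385)^2 = 507.9822
Step 3: Sum of squared deviations = 8649.2308
Step 4: Sample variance = 8649.2308 / 12 = 720.7692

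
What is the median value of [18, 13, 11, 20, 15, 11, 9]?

13

Step 1: Sort the data in ascending order: [9, 11, 11, 13, 15, 18, 20]
Step 2: The number of values is n = 7.
Step 3: Since n is odd, the median is the middle value at position 4: 13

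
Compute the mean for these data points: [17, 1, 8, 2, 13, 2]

7.1667

Step 1: Sum all values: 17 + 1 + 8 + 2 + 13 + 2 = 43
Step 2: Count the number of values: n = 6
Step 3: Mean = sum / n = 43 / 6 = 7.1667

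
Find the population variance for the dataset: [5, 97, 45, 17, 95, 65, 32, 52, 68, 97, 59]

902.6116

Step 1: Compute the mean: (5 + 97 + 45 + 17 + 95 + 65 + 32 + 52 + 68 + 97 + 59) / 11 = 57.4545
Step 2: Compute squared deviations from the mean:
  (5 - 57.4545)^2 = 2751.4793
  (97 - 57.4545)^2 = 1563.843
  (45 - 57.4545)^2 = 155.1157
  (17 - 57.4545)^2 = 1636.5702
  (95 - 57.4545)^2 = 1409.6612
  (65 - 57.4545)^2 = 56.9339
  (32 - 57.4545)^2 = 647.9339
  (52 - 57.4545)^2 = 29.7521
  (68 - 57.4545)^2 = 111.2066
  (97 - 57.4545)^2 = 1563.843
  (59 - 57.4545)^2 = 2.3884
Step 3: Sum of squared deviations = 9928.7273
Step 4: Population variance = 9928.7273 / 11 = 902.6116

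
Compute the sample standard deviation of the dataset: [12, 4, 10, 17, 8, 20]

5.8793

Step 1: Compute the mean: 11.8333
Step 2: Sum of squared deviations from the mean: 172.8333
Step 3: Sample variance = 172.8333 / 5 = 34.5667
Step 4: Standard deviation = sqrt(34.5667) = 5.8793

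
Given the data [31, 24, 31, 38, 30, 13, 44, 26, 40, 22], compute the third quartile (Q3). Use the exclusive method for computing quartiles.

38.5

Step 1: Sort the data: [13, 22, 24, 26, 30, 31, 31, 38, 40, 44]
Step 2: n = 10
Step 3: Using the exclusive quartile method:
  Q1 = 23.5
  Q2 (median) = 30.5
  Q3 = 38.5
  IQR = Q3 - Q1 = 38.5 - 23.5 = 15
Step 4: Q3 = 38.5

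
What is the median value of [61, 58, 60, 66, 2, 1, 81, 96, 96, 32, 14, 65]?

60.5

Step 1: Sort the data in ascending order: [1, 2, 14, 32, 58, 60, 61, 65, 66, 81, 96, 96]
Step 2: The number of values is n = 12.
Step 3: Since n is even, the median is the average of positions 6 and 7:
  Median = (60 + 61) / 2 = 60.5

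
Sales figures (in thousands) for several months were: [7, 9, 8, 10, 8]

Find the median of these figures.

8

Step 1: Sort the data in ascending order: [7, 8, 8, 9, 10]
Step 2: The number of values is n = 5.
Step 3: Since n is odd, the median is the middle value at position 3: 8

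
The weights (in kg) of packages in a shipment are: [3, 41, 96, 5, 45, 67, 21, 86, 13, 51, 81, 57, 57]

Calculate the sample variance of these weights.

937.9103

Step 1: Compute the mean: (3 + 41 + 96 + 5 + 45 + 67 + 21 + 86 + 13 + 51 + 81 + 57 + 57) / 13 = 47.9231
Step 2: Compute squared deviations from the mean:
  (3 - 47.9231)^2 = 2018.0828
  (41 - 47.9231)^2 = 47.929
  (96 - 47.9231)^2 = 2311.3905
  (5 - 47.9231)^2 = 1842.3905
  (45 - 47.9231)^2 = 8.5444
  (67 - 47.9231)^2 = 363.929
  (21 - 47.9231)^2 = 724.8521
  (86 - 47.9231)^2 = 1449.8521
  (13 - 47.9231)^2 = 1219.6213
  (51 - 47.9231)^2 = 9.4675
  (81 - 47.9231)^2 = 1094.0828
  (57 - 47.9231)^2 = 82.3905
  (57 - 47.9231)^2 = 82.3905
Step 3: Sum of squared deviations = 11254.9231
Step 4: Sample variance = 11254.9231 / 12 = 937.9103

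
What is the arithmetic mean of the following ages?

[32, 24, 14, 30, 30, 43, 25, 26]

28

Step 1: Sum all values: 32 + 24 + 14 + 30 + 30 + 43 + 25 + 26 = 224
Step 2: Count the number of values: n = 8
Step 3: Mean = sum / n = 224 / 8 = 28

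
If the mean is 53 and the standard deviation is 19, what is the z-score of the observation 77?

1.2632

Step 1: Recall the z-score formula: z = (x - mu) / sigma
Step 2: Substitute values: z = (77 - 53) / 19
Step 3: z = 24 / 19 = 1.2632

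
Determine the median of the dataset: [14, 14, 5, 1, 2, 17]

9.5

Step 1: Sort the data in ascending order: [1, 2, 5, 14, 14, 17]
Step 2: The number of values is n = 6.
Step 3: Since n is even, the median is the average of positions 3 and 4:
  Median = (5 + 14) / 2 = 9.5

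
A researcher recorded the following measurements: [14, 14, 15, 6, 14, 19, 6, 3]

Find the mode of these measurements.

14

Step 1: Count the frequency of each value:
  3: appears 1 time(s)
  6: appears 2 time(s)
  14: appears 3 time(s)
  15: appears 1 time(s)
  19: appears 1 time(s)
Step 2: The value 14 appears most frequently (3 times).
Step 3: Mode = 14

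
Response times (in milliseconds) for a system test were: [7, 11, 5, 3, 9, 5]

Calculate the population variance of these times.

7.2222

Step 1: Compute the mean: (7 + 11 + 5 + 3 + 9 + 5) / 6 = 6.6667
Step 2: Compute squared deviations from the mean:
  (7 - 6.6667)^2 = 0.1111
  (11 - 6.6667)^2 = 18.7778
  (5 - 6.6667)^2 = 2.7778
  (3 - 6.6667)^2 = 13.4444
  (9 - 6.6667)^2 = 5.4444
  (5 - 6.6667)^2 = 2.7778
Step 3: Sum of squared deviations = 43.3333
Step 4: Population variance = 43.3333 / 6 = 7.2222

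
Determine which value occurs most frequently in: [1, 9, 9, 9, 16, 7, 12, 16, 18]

9

Step 1: Count the frequency of each value:
  1: appears 1 time(s)
  7: appears 1 time(s)
  9: appears 3 time(s)
  12: appears 1 time(s)
  16: appears 2 time(s)
  18: appears 1 time(s)
Step 2: The value 9 appears most frequently (3 times).
Step 3: Mode = 9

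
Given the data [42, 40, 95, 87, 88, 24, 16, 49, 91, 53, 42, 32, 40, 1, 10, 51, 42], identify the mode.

42

Step 1: Count the frequency of each value:
  1: appears 1 time(s)
  10: appears 1 time(s)
  16: appears 1 time(s)
  24: appears 1 time(s)
  32: appears 1 time(s)
  40: appears 2 time(s)
  42: appears 3 time(s)
  49: appears 1 time(s)
  51: appears 1 time(s)
  53: appears 1 time(s)
  87: appears 1 time(s)
  88: appears 1 time(s)
  91: appears 1 time(s)
  95: appears 1 time(s)
Step 2: The value 42 appears most frequently (3 times).
Step 3: Mode = 42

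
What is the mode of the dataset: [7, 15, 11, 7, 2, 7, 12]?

7

Step 1: Count the frequency of each value:
  2: appears 1 time(s)
  7: appears 3 time(s)
  11: appears 1 time(s)
  12: appears 1 time(s)
  15: appears 1 time(s)
Step 2: The value 7 appears most frequently (3 times).
Step 3: Mode = 7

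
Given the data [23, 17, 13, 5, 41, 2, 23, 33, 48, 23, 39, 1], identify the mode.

23

Step 1: Count the frequency of each value:
  1: appears 1 time(s)
  2: appears 1 time(s)
  5: appears 1 time(s)
  13: appears 1 time(s)
  17: appears 1 time(s)
  23: appears 3 time(s)
  33: appears 1 time(s)
  39: appears 1 time(s)
  41: appears 1 time(s)
  48: appears 1 time(s)
Step 2: The value 23 appears most frequently (3 times).
Step 3: Mode = 23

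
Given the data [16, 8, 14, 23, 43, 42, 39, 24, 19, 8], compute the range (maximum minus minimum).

35

Step 1: Identify the maximum value: max = 43
Step 2: Identify the minimum value: min = 8
Step 3: Range = max - min = 43 - 8 = 35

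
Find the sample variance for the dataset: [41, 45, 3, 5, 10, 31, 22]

293.9524

Step 1: Compute the mean: (41 + 45 + 3 + 5 + 10 + 31 + 22) / 7 = 22.4286
Step 2: Compute squared deviations from the mean:
  (41 - 22.4286)^2 = 344.898
  (45 - 22.4286)^2 = 509.4694
  (3 - 22.4286)^2 = 377.4694
  (5 - 22.4286)^2 = 303.7551
  (10 - 22.4286)^2 = 154.4694
  (31 - 22.4286)^2 = 73.4694
  (22 - 22.4286)^2 = 0.1837
Step 3: Sum of squared deviations = 1763.7143
Step 4: Sample variance = 1763.7143 / 6 = 293.9524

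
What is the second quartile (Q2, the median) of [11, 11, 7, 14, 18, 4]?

11

Step 1: Sort the data: [4, 7, 11, 11, 14, 18]
Step 2: n = 6
Step 3: Q2 is the median. Since n is even, it is the average of the values at positions 3 and 4:
  Q2 = (11 + 11) / 2 = 11
Step 4: Q2 = 11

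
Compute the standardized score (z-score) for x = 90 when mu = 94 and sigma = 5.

-0.8

Step 1: Recall the z-score formula: z = (x - mu) / sigma
Step 2: Substitute values: z = (90 - 94) / 5
Step 3: z = -4 / 5 = -0.8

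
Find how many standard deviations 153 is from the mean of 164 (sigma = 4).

-2.75

Step 1: Recall the z-score formula: z = (x - mu) / sigma
Step 2: Substitute values: z = (153 - 164) / 4
Step 3: z = -11 / 4 = -2.75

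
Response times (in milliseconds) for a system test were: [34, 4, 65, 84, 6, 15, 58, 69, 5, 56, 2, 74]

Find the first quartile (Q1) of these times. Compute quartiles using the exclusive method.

5.25

Step 1: Sort the data: [2, 4, 5, 6, 15, 34, 56, 58, 65, 69, 74, 84]
Step 2: n = 12
Step 3: Using the exclusive quartile method:
  Q1 = 5.25
  Q2 (median) = 45
  Q3 = 68
  IQR = Q3 - Q1 = 68 - 5.25 = 62.75
Step 4: Q1 = 5.25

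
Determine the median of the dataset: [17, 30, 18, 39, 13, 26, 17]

18

Step 1: Sort the data in ascending order: [13, 17, 17, 18, 26, 30, 39]
Step 2: The number of values is n = 7.
Step 3: Since n is odd, the median is the middle value at position 4: 18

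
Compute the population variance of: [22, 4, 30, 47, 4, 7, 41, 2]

284.7344

Step 1: Compute the mean: (22 + 4 + 30 + 47 + 4 + 7 + 41 + 2) / 8 = 19.625
Step 2: Compute squared deviations from the mean:
  (22 - 19.625)^2 = 5.6406
  (4 - 19.625)^2 = 244.1406
  (30 - 19.625)^2 = 107.6406
  (47 - 19.625)^2 = 749.3906
  (4 - 19.625)^2 = 244.1406
  (7 - 19.625)^2 = 159.3906
  (41 - 19.625)^2 = 456.8906
  (2 - 19.625)^2 = 310.6406
Step 3: Sum of squared deviations = 2277.875
Step 4: Population variance = 2277.875 / 8 = 284.7344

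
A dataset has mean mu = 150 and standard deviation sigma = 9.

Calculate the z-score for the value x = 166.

1.7778

Step 1: Recall the z-score formula: z = (x - mu) / sigma
Step 2: Substitute values: z = (166 - 150) / 9
Step 3: z = 16 / 9 = 1.7778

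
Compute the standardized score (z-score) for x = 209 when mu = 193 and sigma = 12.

1.3333

Step 1: Recall the z-score formula: z = (x - mu) / sigma
Step 2: Substitute values: z = (209 - 193) / 12
Step 3: z = 16 / 12 = 1.3333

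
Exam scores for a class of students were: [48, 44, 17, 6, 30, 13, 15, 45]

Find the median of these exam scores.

23.5

Step 1: Sort the data in ascending order: [6, 13, 15, 17, 30, 44, 45, 48]
Step 2: The number of values is n = 8.
Step 3: Since n is even, the median is the average of positions 4 and 5:
  Median = (17 + 30) / 2 = 23.5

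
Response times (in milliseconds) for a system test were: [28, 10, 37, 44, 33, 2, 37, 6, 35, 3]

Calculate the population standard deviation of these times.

15.4871

Step 1: Compute the mean: 23.5
Step 2: Sum of squared deviations from the mean: 2398.5
Step 3: Population variance = 2398.5 / 10 = 239.85
Step 4: Standard deviation = sqrt(239.85) = 15.4871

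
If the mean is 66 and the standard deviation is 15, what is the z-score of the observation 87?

1.4

Step 1: Recall the z-score formula: z = (x - mu) / sigma
Step 2: Substitute values: z = (87 - 66) / 15
Step 3: z = 21 / 15 = 1.4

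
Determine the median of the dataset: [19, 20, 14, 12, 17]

17

Step 1: Sort the data in ascending order: [12, 14, 17, 19, 20]
Step 2: The number of values is n = 5.
Step 3: Since n is odd, the median is the middle value at position 3: 17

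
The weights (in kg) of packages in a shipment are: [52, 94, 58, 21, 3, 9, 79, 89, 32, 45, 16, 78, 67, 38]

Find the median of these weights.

48.5

Step 1: Sort the data in ascending order: [3, 9, 16, 21, 32, 38, 45, 52, 58, 67, 78, 79, 89, 94]
Step 2: The number of values is n = 14.
Step 3: Since n is even, the median is the average of positions 7 and 8:
  Median = (45 + 52) / 2 = 48.5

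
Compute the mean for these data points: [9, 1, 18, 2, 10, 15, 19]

10.5714

Step 1: Sum all values: 9 + 1 + 18 + 2 + 10 + 15 + 19 = 74
Step 2: Count the number of values: n = 7
Step 3: Mean = sum / n = 74 / 7 = 10.5714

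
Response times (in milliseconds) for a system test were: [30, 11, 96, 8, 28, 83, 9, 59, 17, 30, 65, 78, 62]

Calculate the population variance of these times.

873.5976

Step 1: Compute the mean: (30 + 11 + 96 + 8 + 28 + 83 + 9 + 59 + 17 + 30 + 65 + 78 + 62) / 13 = 44.3077
Step 2: Compute squared deviations from the mean:
  (30 - 44.3077)^2 = 204.7101
  (11 - 44.3077)^2 = 1109.4024
  (96 - 44.3077)^2 = 2672.0947
  (8 - 44.3077)^2 = 1318.2485
  (28 - 44.3077)^2 = 265.9408
  (83 - 44.3077)^2 = 1497.0947
  (9 - 44.3077)^2 = 1246.6331
  (59 - 44.3077)^2 = 215.8639
  (17 - 44.3077)^2 = 745.7101
  (30 - 44.3077)^2 = 204.7101
  (65 - 44.3077)^2 = 428.1716
  (78 - 44.3077)^2 = 1135.1716
  (62 - 44.3077)^2 = 313.0178
Step 3: Sum of squared deviations = 11356.7692
Step 4: Population variance = 11356.7692 / 13 = 873.5976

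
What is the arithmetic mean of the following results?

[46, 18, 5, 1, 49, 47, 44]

30

Step 1: Sum all values: 46 + 18 + 5 + 1 + 49 + 47 + 44 = 210
Step 2: Count the number of values: n = 7
Step 3: Mean = sum / n = 210 / 7 = 30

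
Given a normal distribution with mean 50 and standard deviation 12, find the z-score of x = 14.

-3

Step 1: Recall the z-score formula: z = (x - mu) / sigma
Step 2: Substitute values: z = (14 - 50) / 12
Step 3: z = -36 / 12 = -3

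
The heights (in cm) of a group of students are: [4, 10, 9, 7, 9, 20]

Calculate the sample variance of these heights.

29.3667

Step 1: Compute the mean: (4 + 10 + 9 + 7 + 9 + 20) / 6 = 9.8333
Step 2: Compute squared deviations from the mean:
  (4 - 9.8333)^2 = 34.0278
  (10 - 9.8333)^2 = 0.0278
  (9 - 9.8333)^2 = 0.6944
  (7 - 9.8333)^2 = 8.0278
  (9 - 9.8333)^2 = 0.6944
  (20 - 9.8333)^2 = 103.3611
Step 3: Sum of squared deviations = 146.8333
Step 4: Sample variance = 146.8333 / 5 = 29.3667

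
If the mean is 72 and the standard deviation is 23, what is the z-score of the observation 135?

2.7391

Step 1: Recall the z-score formula: z = (x - mu) / sigma
Step 2: Substitute values: z = (135 - 72) / 23
Step 3: z = 63 / 23 = 2.7391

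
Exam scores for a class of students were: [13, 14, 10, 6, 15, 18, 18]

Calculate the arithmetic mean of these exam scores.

13.4286

Step 1: Sum all values: 13 + 14 + 10 + 6 + 15 + 18 + 18 = 94
Step 2: Count the number of values: n = 7
Step 3: Mean = sum / n = 94 / 7 = 13.4286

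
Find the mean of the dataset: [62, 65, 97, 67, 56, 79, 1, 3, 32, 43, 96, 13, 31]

49.6154

Step 1: Sum all values: 62 + 65 + 97 + 67 + 56 + 79 + 1 + 3 + 32 + 43 + 96 + 13 + 31 = 645
Step 2: Count the number of values: n = 13
Step 3: Mean = sum / n = 645 / 13 = 49.6154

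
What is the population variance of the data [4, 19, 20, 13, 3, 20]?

52.4722

Step 1: Compute the mean: (4 + 19 + 20 + 13 + 3 + 20) / 6 = 13.1667
Step 2: Compute squared deviations from the mean:
  (4 - 13.1667)^2 = 84.0278
  (19 - 13.1667)^2 = 34.0278
  (20 - 13.1667)^2 = 46.6944
  (13 - 13.1667)^2 = 0.0278
  (3 - 13.1667)^2 = 103.3611
  (20 - 13.1667)^2 = 46.6944
Step 3: Sum of squared deviations = 314.8333
Step 4: Population variance = 314.8333 / 6 = 52.4722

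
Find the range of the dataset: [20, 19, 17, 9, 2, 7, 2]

18

Step 1: Identify the maximum value: max = 20
Step 2: Identify the minimum value: min = 2
Step 3: Range = max - min = 20 - 2 = 18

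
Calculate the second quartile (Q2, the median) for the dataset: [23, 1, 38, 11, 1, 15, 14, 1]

12.5

Step 1: Sort the data: [1, 1, 1, 11, 14, 15, 23, 38]
Step 2: n = 8
Step 3: Q2 is the median. Since n is even, it is the average of the values at positions 4 and 5:
  Q2 = (11 + 14) / 2 = 12.5
Step 4: Q2 = 12.5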